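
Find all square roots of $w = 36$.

|w| = 36, arg(w) = 0°
Root modulus = 36^(1/2) = 6
Root arguments: θ_k = (0° + 360°k)/2 for k = 0, 1, ..., 1
Roots: 6, -6


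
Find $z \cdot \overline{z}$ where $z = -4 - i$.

z * conjugate(z) = |z|^2 = a^2 + b^2
= (-4)^2 + (-1)^2 = 17


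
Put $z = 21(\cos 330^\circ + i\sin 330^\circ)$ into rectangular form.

a = r cos θ = 21 * sqrt(3)/2 = 21*sqrt(3)/2
b = r sin θ = 21 * -1/2 = -21/2
z = 21*sqrt(3)/2 - (21/2)i


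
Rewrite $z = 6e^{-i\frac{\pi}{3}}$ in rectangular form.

a = r cos θ = 6 * 1/2 = 3
b = r sin θ = 6 * -sqrt(3)/2 = -3*sqrt(3)
z = 3 - 3*sqrt(3)i


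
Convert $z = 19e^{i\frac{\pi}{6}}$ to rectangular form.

a = r cos θ = 19 * sqrt(3)/2 = 19*sqrt(3)/2
b = r sin θ = 19 * 1/2 = 19/2
z = 19*sqrt(3)/2 + (19/2)i


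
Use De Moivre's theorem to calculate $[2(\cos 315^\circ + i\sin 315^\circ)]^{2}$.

By De Moivre: z^n = r^n(cos(nθ) + i sin(nθ))
= 2^2(cos(2*315°) + i sin(2*315°))
= 4(cos 270° + i sin 270°)
= -4i


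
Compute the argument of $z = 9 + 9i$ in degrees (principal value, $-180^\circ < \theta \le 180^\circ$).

θ = arctan(b/a) = arctan(9/9) (quadrant-adjusted) = 45°


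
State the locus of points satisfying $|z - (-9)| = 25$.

|z - z0| = r describes a circle centered at z0 with radius r
Here z0 = -9 and r = 25
Locus: Circle centered at (-9, 0) with radius 25


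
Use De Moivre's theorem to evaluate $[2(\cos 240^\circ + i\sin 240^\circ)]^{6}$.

By De Moivre: z^n = r^n(cos(nθ) + i sin(nθ))
= 2^6(cos(6*240°) + i sin(6*240°))
= 64(cos 0° + i sin 0°)
= 64


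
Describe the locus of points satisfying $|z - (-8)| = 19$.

|z - z0| = r describes a circle centered at z0 with radius r
Here z0 = -8 and r = 19
Locus: Circle centered at (-8, 0) with radius 19


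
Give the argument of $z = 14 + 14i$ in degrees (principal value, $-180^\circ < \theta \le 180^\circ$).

θ = arctan(b/a) = arctan(14/14) (quadrant-adjusted) = 45°


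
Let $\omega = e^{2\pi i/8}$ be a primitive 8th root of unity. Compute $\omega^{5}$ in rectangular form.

ω^5 = e^(2πi·5/8) = e^(i·5π/4)
= cos(5π/4) + i sin(5π/4)
= -sqrt(2)/2 - (sqrt(2)/2)i


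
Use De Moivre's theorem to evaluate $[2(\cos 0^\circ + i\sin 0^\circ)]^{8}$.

By De Moivre: z^n = r^n(cos(nθ) + i sin(nθ))
= 2^8(cos(8*0°) + i sin(8*0°))
= 256(cos 0° + i sin 0°)
= 256


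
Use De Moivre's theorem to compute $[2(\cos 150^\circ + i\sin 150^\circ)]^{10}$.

By De Moivre: z^n = r^n(cos(nθ) + i sin(nθ))
= 2^10(cos(10*150°) + i sin(10*150°))
= 1024(cos 60° + i sin 60°)
= 512 + 512*sqrt(3)i


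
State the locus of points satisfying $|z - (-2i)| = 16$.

|z - z0| = r describes a circle centered at z0 with radius r
Here z0 = -2i and r = 16
Locus: Circle centered at (0, -2) with radius 16


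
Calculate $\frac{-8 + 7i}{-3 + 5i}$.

Multiply numerator and denominator by conjugate (-3 - 5i):
= (-8 + 7i)(-3 - 5i) / ((-3)^2 + 5^2)
= (59 + 19i) / 34
= 59/34 + (19/34)i


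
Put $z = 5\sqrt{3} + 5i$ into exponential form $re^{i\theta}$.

r = |z| = sqrt((5*sqrt(3))^2 + (5)^2) = sqrt(75 + 25) = sqrt(100) = 10
θ = arctan(b/a) = arctan(5/8.6603) (quadrant-adjusted) = 30° = π/6
z = 10e^(i*π/6)


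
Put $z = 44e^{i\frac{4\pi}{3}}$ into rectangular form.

a = r cos θ = 44 * -1/2 = -22
b = r sin θ = 44 * -sqrt(3)/2 = -22*sqrt(3)
z = -22 - 22*sqrt(3)i


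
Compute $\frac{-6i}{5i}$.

Multiply numerator and denominator by conjugate (-5i):
= (-6i)(-5i) / (0^2 + 5^2)
= (-30) / 25
Divide through by 5: (-6) / 5
= -6/5


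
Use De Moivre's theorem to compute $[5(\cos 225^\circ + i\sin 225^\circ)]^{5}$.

By De Moivre: z^n = r^n(cos(nθ) + i sin(nθ))
= 5^5(cos(5*225°) + i sin(5*225°))
= 3125(cos 45° + i sin 45°)
= 3125*sqrt(2)/2 + (3125*sqrt(2)/2)i


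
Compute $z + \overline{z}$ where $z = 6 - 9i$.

z + conjugate(z) = (a + bi) + (a - bi) = 2a
= 2 * 6 = 12


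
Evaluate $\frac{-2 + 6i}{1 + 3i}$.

Multiply numerator and denominator by conjugate (1 - 3i):
= (-2 + 6i)(1 - 3i) / (1^2 + 3^2)
= (16 + 12i) / 10
Divide through by 2: (8 + 6i) / 5
= 8/5 + (6/5)i


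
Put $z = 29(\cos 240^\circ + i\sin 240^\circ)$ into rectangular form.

a = r cos θ = 29 * -1/2 = -29/2
b = r sin θ = 29 * -sqrt(3)/2 = -29*sqrt(3)/2
z = -29/2 - (29*sqrt(3)/2)i


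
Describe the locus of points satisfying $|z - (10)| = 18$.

|z - z0| = r describes a circle centered at z0 with radius r
Here z0 = 10 and r = 18
Locus: Circle centered at (10, 0) with radius 18


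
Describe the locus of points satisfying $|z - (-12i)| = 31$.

|z - z0| = r describes a circle centered at z0 with radius r
Here z0 = -12i and r = 31
Locus: Circle centered at (0, -12) with radius 31


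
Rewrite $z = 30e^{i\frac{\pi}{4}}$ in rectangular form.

a = r cos θ = 30 * sqrt(2)/2 = 15*sqrt(2)
b = r sin θ = 30 * sqrt(2)/2 = 15*sqrt(2)
z = 15*sqrt(2) + 15*sqrt(2)i


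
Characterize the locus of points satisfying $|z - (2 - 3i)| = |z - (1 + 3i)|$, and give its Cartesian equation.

|z - z1| = |z - z2| means z is equidistant from z1 and z2,
i.e. the perpendicular bisector of the segment from (2, -3) to (1, 3) (midpoint (3/2, 0)).
With z = x + yi, square both sides:
(x - 2)^2 + (y - (-3))^2 = (x - 1)^2 + (y - 3)^2
The x^2 and y^2 terms cancel: -2x + 12y = 10 - 13 = -3
Simplify: 2x - 12y = 3
Locus: Perpendicular bisector of the segment from (2, -3) to (1, 3): the line 2x - 12y = 3


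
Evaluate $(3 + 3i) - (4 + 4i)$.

(3 - 4) + (3 - 4)i = -1 - i


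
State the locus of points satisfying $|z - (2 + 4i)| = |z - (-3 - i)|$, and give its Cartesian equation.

|z - z1| = |z - z2| means z is equidistant from z1 and z2,
i.e. the perpendicular bisector of the segment from (2, 4) to (-3, -1) (midpoint (-1/2, 3/2)).
With z = x + yi, square both sides:
(x - 2)^2 + (y - 4)^2 = (x - (-3))^2 + (y - (-1))^2
The x^2 and y^2 terms cancel: -10x + (-10)y = 10 - 20 = -10
Simplify: x + y = 1
Locus: Perpendicular bisector of the segment from (2, 4) to (-3, -1): the line x + y = 1


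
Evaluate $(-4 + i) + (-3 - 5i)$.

(-4 + (-3)) + (1 + (-5))i = -7 - 4i


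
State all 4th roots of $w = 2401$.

|w| = 2401, arg(w) = 0°
Root modulus = 2401^(1/4) = 7
Root arguments: θ_k = (0° + 360°k)/4 for k = 0, 1, ..., 3
Roots: 7, 7i, -7, -7i


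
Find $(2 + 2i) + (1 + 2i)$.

(2 + 1) + (2 + 2)i = 3 + 4i


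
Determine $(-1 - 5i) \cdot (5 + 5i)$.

(a1*a2 - b1*b2) + (a1*b2 + b1*a2)i
= (-5 - (-25)) + (-5 + (-25))i
= 20 - 30i


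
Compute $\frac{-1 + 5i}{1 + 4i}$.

Multiply numerator and denominator by conjugate (1 - 4i):
= (-1 + 5i)(1 - 4i) / (1^2 + 4^2)
= (19 + 9i) / 17
= 19/17 + (9/17)i


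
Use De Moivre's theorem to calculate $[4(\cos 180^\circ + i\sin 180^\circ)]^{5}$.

By De Moivre: z^n = r^n(cos(nθ) + i sin(nθ))
= 4^5(cos(5*180°) + i sin(5*180°))
= 1024(cos 180° + i sin 180°)
= -1024


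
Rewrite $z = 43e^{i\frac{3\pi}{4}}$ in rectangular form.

a = r cos θ = 43 * -sqrt(2)/2 = -43*sqrt(2)/2
b = r sin θ = 43 * sqrt(2)/2 = 43*sqrt(2)/2
z = -43*sqrt(2)/2 + (43*sqrt(2)/2)i


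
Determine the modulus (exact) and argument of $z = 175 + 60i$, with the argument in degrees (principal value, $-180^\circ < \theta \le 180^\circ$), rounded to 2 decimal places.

|z| = sqrt(175^2 + 60^2) = 185
arg(z) = arctan(b/a) = arctan(60/175) (quadrant-adjusted) = 18.92°


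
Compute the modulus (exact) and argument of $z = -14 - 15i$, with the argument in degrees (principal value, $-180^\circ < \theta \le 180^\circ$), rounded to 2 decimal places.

|z| = sqrt((-14)^2 + (-15)^2) = sqrt(421)
arg(z) = arctan(b/a) = arctan(-15/-14) (quadrant-adjusted) = -133.03°


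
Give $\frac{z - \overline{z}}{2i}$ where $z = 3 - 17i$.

z - conjugate(z) = 2bi
(z - conjugate(z))/(2i) = 2bi/(2i) = b = -17


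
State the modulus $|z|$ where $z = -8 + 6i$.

|z| = sqrt(a^2 + b^2) = sqrt((-8)^2 + 6^2) = sqrt(100) = 10


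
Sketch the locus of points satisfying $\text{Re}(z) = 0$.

Re(z) = x where z = x + yi; the equation x = 0 is satisfied by all points with that x-coordinate
Locus: Vertical line x = 0


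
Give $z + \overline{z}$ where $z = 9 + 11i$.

z + conjugate(z) = (a + bi) + (a - bi) = 2a
= 2 * 9 = 18


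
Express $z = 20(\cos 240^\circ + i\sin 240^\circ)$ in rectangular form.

a = r cos θ = 20 * -1/2 = -10
b = r sin θ = 20 * -sqrt(3)/2 = -10*sqrt(3)
z = -10 - 10*sqrt(3)i


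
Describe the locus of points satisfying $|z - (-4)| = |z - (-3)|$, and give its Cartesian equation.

|z - z1| = |z - z2| means z is equidistant from z1 and z2,
i.e. the perpendicular bisector of the segment from (-4, 0) to (-3, 0) (midpoint (-7/2, 0)).
With z = x + yi, square both sides:
(x - (-4))^2 + (y - 0)^2 = (x - (-3))^2 + (y - 0)^2
The x^2 and y^2 terms cancel: 2x + 0y = 9 - 16 = -7
Simplify: x = -7/2
Locus: Perpendicular bisector of the segment from (-4, 0) to (-3, 0): the line x = -7/2


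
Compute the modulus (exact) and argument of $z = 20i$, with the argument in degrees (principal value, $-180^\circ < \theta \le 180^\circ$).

|z| = sqrt(0^2 + 20^2) = 20
a = 0 and b > 0, so z lies on the positive imaginary axis: arg(z) = 90°


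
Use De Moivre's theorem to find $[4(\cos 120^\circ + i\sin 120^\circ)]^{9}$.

By De Moivre: z^n = r^n(cos(nθ) + i sin(nθ))
= 4^9(cos(9*120°) + i sin(9*120°))
= 262144(cos 0° + i sin 0°)
= 262144


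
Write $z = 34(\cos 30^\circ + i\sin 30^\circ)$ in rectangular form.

a = r cos θ = 34 * sqrt(3)/2 = 17*sqrt(3)
b = r sin θ = 34 * 1/2 = 17
z = 17*sqrt(3) + 17i


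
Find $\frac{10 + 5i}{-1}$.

Divisor is real, so divide each part by -1:
= -10 - 5i


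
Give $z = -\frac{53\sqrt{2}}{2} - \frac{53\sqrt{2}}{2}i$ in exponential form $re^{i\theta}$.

r = |z| = sqrt((-53*sqrt(2)/2)^2 + (-53*sqrt(2)/2)^2) = sqrt(2809/2 + 2809/2) = sqrt(2809) = 53
θ = arctan(b/a) = arctan(-37.4767/-37.4767) (quadrant-adjusted) = 225° = 5π/4
z = 53e^(i*5π/4)


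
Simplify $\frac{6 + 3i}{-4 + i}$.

Multiply numerator and denominator by conjugate (-4 - i):
= (6 + 3i)(-4 - i) / ((-4)^2 + 1^2)
= (-21 - 18i) / 17
= -21/17 - (18/17)i


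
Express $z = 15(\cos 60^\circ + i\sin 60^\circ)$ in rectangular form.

a = r cos θ = 15 * 1/2 = 15/2
b = r sin θ = 15 * sqrt(3)/2 = 15*sqrt(3)/2
z = 15/2 + (15*sqrt(3)/2)i


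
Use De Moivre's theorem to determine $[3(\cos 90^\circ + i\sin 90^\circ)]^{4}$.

By De Moivre: z^n = r^n(cos(nθ) + i sin(nθ))
= 3^4(cos(4*90°) + i sin(4*90°))
= 81(cos 0° + i sin 0°)
= 81


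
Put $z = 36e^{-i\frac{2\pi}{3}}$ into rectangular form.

a = r cos θ = 36 * -1/2 = -18
b = r sin θ = 36 * -sqrt(3)/2 = -18*sqrt(3)
z = -18 - 18*sqrt(3)i


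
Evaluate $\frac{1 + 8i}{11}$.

Divisor is real, so divide each part by 11:
= 1/11 + (8/11)i


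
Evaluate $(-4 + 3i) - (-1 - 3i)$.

(-4 - (-1)) + (3 - (-3))i = -3 + 6i


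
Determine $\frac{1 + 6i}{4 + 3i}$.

Multiply numerator and denominator by conjugate (4 - 3i):
= (1 + 6i)(4 - 3i) / (4^2 + 3^2)
= (22 + 21i) / 25
= 22/25 + (21/25)i


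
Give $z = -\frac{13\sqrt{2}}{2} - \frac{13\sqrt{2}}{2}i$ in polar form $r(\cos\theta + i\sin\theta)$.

r = |z| = sqrt(a^2 + b^2) = sqrt((-13*sqrt(2)/2)^2 + (-13*sqrt(2)/2)^2) = sqrt(169/2 + 169/2) = sqrt(169) = 13
θ = arctan(b/a) = arctan(-9.1924/-9.1924) (quadrant-adjusted) = 225°
z = 13(cos 225° + i sin 225°)


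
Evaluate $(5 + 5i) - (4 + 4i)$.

(5 - 4) + (5 - 4)i = 1 + i


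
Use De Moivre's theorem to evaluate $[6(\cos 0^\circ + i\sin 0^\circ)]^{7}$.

By De Moivre: z^n = r^n(cos(nθ) + i sin(nθ))
= 6^7(cos(7*0°) + i sin(7*0°))
= 279936(cos 0° + i sin 0°)
= 279936


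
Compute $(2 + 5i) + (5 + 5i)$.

(2 + 5) + (5 + 5)i = 7 + 10i


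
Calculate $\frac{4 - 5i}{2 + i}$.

Multiply numerator and denominator by conjugate (2 - i):
= (4 - 5i)(2 - i) / (2^2 + 1^2)
= (3 - 14i) / 5
= 3/5 - (14/5)i


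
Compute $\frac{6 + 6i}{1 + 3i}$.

Multiply numerator and denominator by conjugate (1 - 3i):
= (6 + 6i)(1 - 3i) / (1^2 + 3^2)
= (24 - 12i) / 10
Divide through by 2: (12 - 6i) / 5
= 12/5 - (6/5)i


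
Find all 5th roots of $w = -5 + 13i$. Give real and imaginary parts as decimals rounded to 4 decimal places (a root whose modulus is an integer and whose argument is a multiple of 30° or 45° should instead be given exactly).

|w| = sqrt(194) ≈ 13.928388, arg(w) ≈ 111.037511°
Root modulus = sqrt(194)^(1/5) ≈ 1.693480
Root arguments: θ_k = (arg(w) + 360°k)/5 for k = 0, 1, ..., 4
Compute each root as (root modulus)(cos θ_k + i sin θ_k) using full-precision intermediates, then round to 4 decimal places.
Roots: 1.5679 + 0.6401i, -0.1242 + 1.6889i, -1.6446 + 0.4037i, -0.8922 - 1.4394i, 1.0932 - 1.2933i


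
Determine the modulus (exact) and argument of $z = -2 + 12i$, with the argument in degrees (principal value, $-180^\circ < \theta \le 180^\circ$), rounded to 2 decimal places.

|z| = sqrt((-2)^2 + 12^2) = sqrt(148)
arg(z) = arctan(b/a) = arctan(12/-2) (quadrant-adjusted) = 99.46°


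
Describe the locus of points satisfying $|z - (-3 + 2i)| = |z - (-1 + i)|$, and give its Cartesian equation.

|z - z1| = |z - z2| means z is equidistant from z1 and z2,
i.e. the perpendicular bisector of the segment from (-3, 2) to (-1, 1) (midpoint (-2, 3/2)).
With z = x + yi, square both sides:
(x - (-3))^2 + (y - 2)^2 = (x - (-1))^2 + (y - 1)^2
The x^2 and y^2 terms cancel: 4x + (-2)y = 2 - 13 = -11
Simplify: 4x - 2y = -11
Locus: Perpendicular bisector of the segment from (-3, 2) to (-1, 1): the line 4x - 2y = -11


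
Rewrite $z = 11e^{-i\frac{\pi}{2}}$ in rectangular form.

a = r cos θ = 11 * 0 = 0
b = r sin θ = 11 * -1 = -11
z = -11i


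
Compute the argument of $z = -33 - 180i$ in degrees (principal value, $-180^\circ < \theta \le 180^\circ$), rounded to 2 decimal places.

θ = arctan(b/a) = arctan(-180/-33) (quadrant-adjusted) = -100.39°


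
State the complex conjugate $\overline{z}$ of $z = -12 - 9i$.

If z = a + bi, then conjugate(z) = a - bi
conjugate(-12 - 9i) = -12 + 9i


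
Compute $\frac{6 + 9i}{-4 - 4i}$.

Multiply numerator and denominator by conjugate (-4 + 4i):
= (6 + 9i)(-4 + 4i) / ((-4)^2 + (-4)^2)
= (-60 - 12i) / 32
Divide through by 4: (-15 - 3i) / 8
= -15/8 - (3/8)i


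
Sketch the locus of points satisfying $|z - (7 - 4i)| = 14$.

|z - z0| = r describes a circle centered at z0 with radius r
Here z0 = 7 - 4i and r = 14
Locus: Circle centered at (7, -4) with radius 14


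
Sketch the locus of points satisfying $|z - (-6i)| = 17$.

|z - z0| = r describes a circle centered at z0 with radius r
Here z0 = -6i and r = 17
Locus: Circle centered at (0, -6) with radius 17


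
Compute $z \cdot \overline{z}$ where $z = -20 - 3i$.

z * conjugate(z) = |z|^2 = a^2 + b^2
= (-20)^2 + (-3)^2 = 409


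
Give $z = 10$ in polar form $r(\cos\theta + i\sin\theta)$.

r = |z| = sqrt(a^2 + b^2) = sqrt((10)^2 + (0)^2) = sqrt(100 + 0) = sqrt(100) = 10
b = 0 and a > 0, so z lies on the positive real axis: θ = 0°
z = 10(cos 0° + i sin 0°)


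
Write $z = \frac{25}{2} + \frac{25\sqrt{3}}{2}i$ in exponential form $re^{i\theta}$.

r = |z| = sqrt((25/2)^2 + (25*sqrt(3)/2)^2) = sqrt(625/4 + 1875/4) = sqrt(625) = 25
θ = arctan(b/a) = arctan(21.6506/12.5) (quadrant-adjusted) = 60° = π/3
z = 25e^(i*π/3)


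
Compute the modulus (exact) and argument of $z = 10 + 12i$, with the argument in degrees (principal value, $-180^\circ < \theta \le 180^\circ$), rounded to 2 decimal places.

|z| = sqrt(10^2 + 12^2) = sqrt(244)
arg(z) = arctan(b/a) = arctan(12/10) (quadrant-adjusted) = 50.19°


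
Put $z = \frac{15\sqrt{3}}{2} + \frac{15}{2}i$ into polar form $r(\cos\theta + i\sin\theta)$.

r = |z| = sqrt(a^2 + b^2) = sqrt((15*sqrt(3)/2)^2 + (15/2)^2) = sqrt(675/4 + 225/4) = sqrt(225) = 15
θ = arctan(b/a) = arctan(7.5/12.9904) (quadrant-adjusted) = 30°
z = 15(cos 30° + i sin 30°)


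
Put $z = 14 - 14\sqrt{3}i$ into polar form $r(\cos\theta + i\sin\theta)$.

r = |z| = sqrt(a^2 + b^2) = sqrt((14)^2 + (-14*sqrt(3))^2) = sqrt(196 + 588) = sqrt(784) = 28
θ = arctan(b/a) = arctan(-24.2487/14) (quadrant-adjusted) = 300°
z = 28(cos 300° + i sin 300°)


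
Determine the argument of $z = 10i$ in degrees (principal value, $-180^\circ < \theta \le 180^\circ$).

a = 0 and b > 0, so z lies on the positive imaginary axis: θ = 90°


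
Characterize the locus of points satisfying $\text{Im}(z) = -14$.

Im(z) = y where z = x + yi; the equation y = -14 is satisfied by all points with that y-coordinate
Locus: Horizontal line y = -14


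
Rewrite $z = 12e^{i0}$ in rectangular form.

a = r cos θ = 12 * 1 = 12
b = r sin θ = 12 * 0 = 0
z = 12


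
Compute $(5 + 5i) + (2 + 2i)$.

(5 + 2) + (5 + 2)i = 7 + 7i


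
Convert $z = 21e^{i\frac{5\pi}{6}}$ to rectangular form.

a = r cos θ = 21 * -sqrt(3)/2 = -21*sqrt(3)/2
b = r sin θ = 21 * 1/2 = 21/2
z = -21*sqrt(3)/2 + (21/2)i


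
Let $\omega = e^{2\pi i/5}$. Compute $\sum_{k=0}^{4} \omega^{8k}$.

Let ζ = ω^8 = e^(2πi·8/5). Since 5 ∤ 8, ζ ≠ 1.
Sum = Σ_{k=0}^{4} ζ^k = (ζ^5 - 1)/(ζ - 1) = (ω^{8·5} - 1)/(ζ - 1) = (1 - 1)/(ζ - 1) = 0


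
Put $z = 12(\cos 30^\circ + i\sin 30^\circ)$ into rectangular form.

a = r cos θ = 12 * sqrt(3)/2 = 6*sqrt(3)
b = r sin θ = 12 * 1/2 = 6
z = 6*sqrt(3) + 6i


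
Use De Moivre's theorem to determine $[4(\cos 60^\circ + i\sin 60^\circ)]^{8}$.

By De Moivre: z^n = r^n(cos(nθ) + i sin(nθ))
= 4^8(cos(8*60°) + i sin(8*60°))
= 65536(cos 120° + i sin 120°)
= -32768 + 32768*sqrt(3)i


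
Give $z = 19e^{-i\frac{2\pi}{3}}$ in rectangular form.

a = r cos θ = 19 * -1/2 = -19/2
b = r sin θ = 19 * -sqrt(3)/2 = -19*sqrt(3)/2
z = -19/2 - (19*sqrt(3)/2)i


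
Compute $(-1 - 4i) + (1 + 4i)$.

(-1 + 1) + (-4 + 4)i = 0


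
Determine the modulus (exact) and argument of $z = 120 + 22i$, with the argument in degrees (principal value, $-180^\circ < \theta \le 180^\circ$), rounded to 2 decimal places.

|z| = sqrt(120^2 + 22^2) = 122
arg(z) = arctan(b/a) = arctan(22/120) (quadrant-adjusted) = 10.39°


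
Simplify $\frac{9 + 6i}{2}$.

Divisor is real, so divide each part by 2:
= 9/2 + 3i


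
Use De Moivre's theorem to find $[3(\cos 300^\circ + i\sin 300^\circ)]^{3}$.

By De Moivre: z^n = r^n(cos(nθ) + i sin(nθ))
= 3^3(cos(3*300°) + i sin(3*300°))
= 27(cos 180° + i sin 180°)
= -27


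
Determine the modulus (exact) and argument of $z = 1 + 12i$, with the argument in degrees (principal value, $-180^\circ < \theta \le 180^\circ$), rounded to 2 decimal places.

|z| = sqrt(1^2 + 12^2) = sqrt(145)
arg(z) = arctan(b/a) = arctan(12/1) (quadrant-adjusted) = 85.24°


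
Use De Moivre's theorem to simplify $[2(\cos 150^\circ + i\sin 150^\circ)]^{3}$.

By De Moivre: z^n = r^n(cos(nθ) + i sin(nθ))
= 2^3(cos(3*150°) + i sin(3*150°))
= 8(cos 90° + i sin 90°)
= 8i


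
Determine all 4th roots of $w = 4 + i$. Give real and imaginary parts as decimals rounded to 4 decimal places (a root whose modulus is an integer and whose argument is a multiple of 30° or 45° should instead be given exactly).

|w| = sqrt(17) ≈ 4.123106, arg(w) ≈ 14.036243°
Root modulus = sqrt(17)^(1/4) ≈ 1.424971
Root arguments: θ_k = (arg(w) + 360°k)/4 for k = 0, 1, ..., 3
Compute each root as (root modulus)(cos θ_k + i sin θ_k) using full-precision intermediates, then round to 4 decimal places.
Roots: 1.4223 + 0.0872i, -0.0872 + 1.4223i, -1.4223 - 0.0872i, 0.0872 - 1.4223i


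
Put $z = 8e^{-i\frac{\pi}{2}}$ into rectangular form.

a = r cos θ = 8 * 0 = 0
b = r sin θ = 8 * -1 = -8
z = -8i


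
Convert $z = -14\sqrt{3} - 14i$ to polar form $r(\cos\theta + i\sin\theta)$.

r = |z| = sqrt(a^2 + b^2) = sqrt((-14*sqrt(3))^2 + (-14)^2) = sqrt(588 + 196) = sqrt(784) = 28
θ = arctan(b/a) = arctan(-14/-24.2487) (quadrant-adjusted) = 210°
z = 28(cos 210° + i sin 210°)


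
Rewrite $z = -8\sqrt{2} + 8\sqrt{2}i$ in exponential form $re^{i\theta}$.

r = |z| = sqrt((-8*sqrt(2))^2 + (8*sqrt(2))^2) = sqrt(128 + 128) = sqrt(256) = 16
θ = arctan(b/a) = arctan(11.3137/-11.3137) (quadrant-adjusted) = 135° = 3π/4
z = 16e^(i*3π/4)


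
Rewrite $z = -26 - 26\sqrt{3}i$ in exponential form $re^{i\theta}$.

r = |z| = sqrt((-26)^2 + (-26*sqrt(3))^2) = sqrt(676 + 2028) = sqrt(2704) = 52
θ = arctan(b/a) = arctan(-45.0333/-26) (quadrant-adjusted) = 240° = 4π/3
z = 52e^(i*4π/3)


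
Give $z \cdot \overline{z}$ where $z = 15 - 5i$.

z * conjugate(z) = |z|^2 = a^2 + b^2
= 15^2 + (-5)^2 = 250


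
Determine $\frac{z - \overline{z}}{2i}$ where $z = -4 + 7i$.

z - conjugate(z) = 2bi
(z - conjugate(z))/(2i) = 2bi/(2i) = b = 7


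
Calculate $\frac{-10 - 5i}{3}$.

Divisor is real, so divide each part by 3:
= -10/3 - (5/3)i


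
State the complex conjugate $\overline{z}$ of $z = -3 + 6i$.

If z = a + bi, then conjugate(z) = a - bi
conjugate(-3 + 6i) = -3 - 6i


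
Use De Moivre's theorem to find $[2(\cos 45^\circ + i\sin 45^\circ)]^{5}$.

By De Moivre: z^n = r^n(cos(nθ) + i sin(nθ))
= 2^5(cos(5*45°) + i sin(5*45°))
= 32(cos 225° + i sin 225°)
= -16*sqrt(2) - 16*sqrt(2)i


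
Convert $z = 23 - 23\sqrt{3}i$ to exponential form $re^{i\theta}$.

r = |z| = sqrt((23)^2 + (-23*sqrt(3))^2) = sqrt(529 + 1587) = sqrt(2116) = 46
θ = arctan(b/a) = arctan(-39.8372/23) (quadrant-adjusted) = -60° = -π/3
z = 46e^(-i*π/3)


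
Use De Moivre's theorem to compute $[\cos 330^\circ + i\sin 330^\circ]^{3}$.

By De Moivre: z^n = r^n(cos(nθ) + i sin(nθ))
= 1^3(cos(3*330°) + i sin(3*330°))
= 1(cos 270° + i sin 270°)
= -i


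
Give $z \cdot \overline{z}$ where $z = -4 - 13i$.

z * conjugate(z) = |z|^2 = a^2 + b^2
= (-4)^2 + (-13)^2 = 185


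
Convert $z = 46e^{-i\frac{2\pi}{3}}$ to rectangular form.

a = r cos θ = 46 * -1/2 = -23
b = r sin θ = 46 * -sqrt(3)/2 = -23*sqrt(3)
z = -23 - 23*sqrt(3)i


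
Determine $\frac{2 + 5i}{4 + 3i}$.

Multiply numerator and denominator by conjugate (4 - 3i):
= (2 + 5i)(4 - 3i) / (4^2 + 3^2)
= (23 + 14i) / 25
= 23/25 + (14/25)i


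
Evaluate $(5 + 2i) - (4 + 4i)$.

(5 - 4) + (2 - 4)i = 1 - 2i


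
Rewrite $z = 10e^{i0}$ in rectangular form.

a = r cos θ = 10 * 1 = 10
b = r sin θ = 10 * 0 = 0
z = 10


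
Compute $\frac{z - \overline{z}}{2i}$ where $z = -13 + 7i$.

z - conjugate(z) = 2bi
(z - conjugate(z))/(2i) = 2bi/(2i) = b = 7


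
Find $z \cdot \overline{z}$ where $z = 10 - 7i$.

z * conjugate(z) = |z|^2 = a^2 + b^2
= 10^2 + (-7)^2 = 149


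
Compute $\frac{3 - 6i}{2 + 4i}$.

Multiply numerator and denominator by conjugate (2 - 4i):
= (3 - 6i)(2 - 4i) / (2^2 + 4^2)
= (-18 - 24i) / 20
Divide through by 2: (-9 - 12i) / 10
= -9/10 - (6/5)i


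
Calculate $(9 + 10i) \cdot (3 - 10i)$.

(a1*a2 - b1*b2) + (a1*b2 + b1*a2)i
= (27 - (-100)) + (-90 + 30)i
= 127 - 60i


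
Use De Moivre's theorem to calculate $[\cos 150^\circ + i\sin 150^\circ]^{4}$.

By De Moivre: z^n = r^n(cos(nθ) + i sin(nθ))
= 1^4(cos(4*150°) + i sin(4*150°))
= 1(cos 240° + i sin 240°)
= -1/2 - (sqrt(3)/2)i


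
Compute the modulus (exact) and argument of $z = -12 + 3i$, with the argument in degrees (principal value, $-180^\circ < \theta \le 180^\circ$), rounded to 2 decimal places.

|z| = sqrt((-12)^2 + 3^2) = sqrt(153)
arg(z) = arctan(b/a) = arctan(3/-12) (quadrant-adjusted) = 165.96°


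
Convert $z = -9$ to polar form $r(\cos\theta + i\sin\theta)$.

r = |z| = sqrt(a^2 + b^2) = sqrt((-9)^2 + (0)^2) = sqrt(81 + 0) = sqrt(81) = 9
b = 0 and a < 0, so z lies on the negative real axis: θ = 180°
z = 9(cos 180° + i sin 180°)


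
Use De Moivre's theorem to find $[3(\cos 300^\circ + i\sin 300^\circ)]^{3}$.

By De Moivre: z^n = r^n(cos(nθ) + i sin(nθ))
= 3^3(cos(3*300°) + i sin(3*300°))
= 27(cos 180° + i sin 180°)
= -27


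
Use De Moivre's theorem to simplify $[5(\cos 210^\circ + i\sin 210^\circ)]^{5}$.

By De Moivre: z^n = r^n(cos(nθ) + i sin(nθ))
= 5^5(cos(5*210°) + i sin(5*210°))
= 3125(cos 330° + i sin 330°)
= 3125*sqrt(3)/2 - (3125/2)i


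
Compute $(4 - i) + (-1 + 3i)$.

(4 + (-1)) + (-1 + 3)i = 3 + 2i


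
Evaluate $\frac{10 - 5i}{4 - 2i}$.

Multiply numerator and denominator by conjugate (4 + 2i):
= (10 - 5i)(4 + 2i) / (4^2 + (-2)^2)
= (50) / 20
Divide through by 10: (5) / 2
= 5/2


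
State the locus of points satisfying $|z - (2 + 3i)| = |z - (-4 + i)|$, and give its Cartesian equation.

|z - z1| = |z - z2| means z is equidistant from z1 and z2,
i.e. the perpendicular bisector of the segment from (2, 3) to (-4, 1) (midpoint (-1, 2)).
With z = x + yi, square both sides:
(x - 2)^2 + (y - 3)^2 = (x - (-4))^2 + (y - 1)^2
The x^2 and y^2 terms cancel: -12x + (-4)y = 17 - 13 = 4
Simplify: 3x + y = -1
Locus: Perpendicular bisector of the segment from (2, 3) to (-4, 1): the line 3x + y = -1


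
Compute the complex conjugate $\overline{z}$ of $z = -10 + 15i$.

If z = a + bi, then conjugate(z) = a - bi
conjugate(-10 + 15i) = -10 - 15i


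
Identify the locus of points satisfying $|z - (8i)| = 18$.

|z - z0| = r describes a circle centered at z0 with radius r
Here z0 = 8i and r = 18
Locus: Circle centered at (0, 8) with radius 18


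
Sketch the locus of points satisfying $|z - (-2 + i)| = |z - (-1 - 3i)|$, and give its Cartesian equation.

|z - z1| = |z - z2| means z is equidistant from z1 and z2,
i.e. the perpendicular bisector of the segment from (-2, 1) to (-1, -3) (midpoint (-3/2, -1)).
With z = x + yi, square both sides:
(x - (-2))^2 + (y - 1)^2 = (x - (-1))^2 + (y - (-3))^2
The x^2 and y^2 terms cancel: 2x + (-8)y = 10 - 5 = 5
Simplify: 2x - 8y = 5
Locus: Perpendicular bisector of the segment from (-2, 1) to (-1, -3): the line 2x - 8y = 5


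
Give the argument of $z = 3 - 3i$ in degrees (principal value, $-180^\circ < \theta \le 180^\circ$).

θ = arctan(b/a) = arctan(-3/3) (quadrant-adjusted) = -45°


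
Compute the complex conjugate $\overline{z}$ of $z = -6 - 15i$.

If z = a + bi, then conjugate(z) = a - bi
conjugate(-6 - 15i) = -6 + 15i


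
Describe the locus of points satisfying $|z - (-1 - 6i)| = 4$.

|z - z0| = r describes a circle centered at z0 with radius r
Here z0 = -1 - 6i and r = 4
Locus: Circle centered at (-1, -6) with radius 4


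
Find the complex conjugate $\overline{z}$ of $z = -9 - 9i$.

If z = a + bi, then conjugate(z) = a - bi
conjugate(-9 - 9i) = -9 + 9i


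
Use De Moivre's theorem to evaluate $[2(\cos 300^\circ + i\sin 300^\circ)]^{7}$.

By De Moivre: z^n = r^n(cos(nθ) + i sin(nθ))
= 2^7(cos(7*300°) + i sin(7*300°))
= 128(cos 300° + i sin 300°)
= 64 - 64*sqrt(3)i


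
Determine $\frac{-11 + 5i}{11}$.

Divisor is real, so divide each part by 11:
= -1 + (5/11)i


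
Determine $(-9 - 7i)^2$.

(a + bi)^2 = a^2 - b^2 + 2abi
= (-9)^2 - (-7)^2 + 2*(-9)*(-7)i
= 32 + 126i


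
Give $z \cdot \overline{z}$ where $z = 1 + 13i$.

z * conjugate(z) = |z|^2 = a^2 + b^2
= 1^2 + 13^2 = 170


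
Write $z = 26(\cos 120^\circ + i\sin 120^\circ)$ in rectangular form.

a = r cos θ = 26 * -1/2 = -13
b = r sin θ = 26 * sqrt(3)/2 = 13*sqrt(3)
z = -13 + 13*sqrt(3)i


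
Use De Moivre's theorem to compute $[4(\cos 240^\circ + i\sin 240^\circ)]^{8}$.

By De Moivre: z^n = r^n(cos(nθ) + i sin(nθ))
= 4^8(cos(8*240°) + i sin(8*240°))
= 65536(cos 120° + i sin 120°)
= -32768 + 32768*sqrt(3)i


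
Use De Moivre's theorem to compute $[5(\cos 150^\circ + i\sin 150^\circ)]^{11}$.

By De Moivre: z^n = r^n(cos(nθ) + i sin(nθ))
= 5^11(cos(11*150°) + i sin(11*150°))
= 48828125(cos 210° + i sin 210°)
= -48828125*sqrt(3)/2 - (48828125/2)i


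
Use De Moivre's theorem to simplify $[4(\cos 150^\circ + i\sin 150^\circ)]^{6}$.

By De Moivre: z^n = r^n(cos(nθ) + i sin(nθ))
= 4^6(cos(6*150°) + i sin(6*150°))
= 4096(cos 180° + i sin 180°)
= -4096


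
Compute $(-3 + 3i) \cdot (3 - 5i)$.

(a1*a2 - b1*b2) + (a1*b2 + b1*a2)i
= (-9 - (-15)) + (15 + 9)i
= 6 + 24i


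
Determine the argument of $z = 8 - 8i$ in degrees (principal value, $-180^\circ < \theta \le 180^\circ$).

θ = arctan(b/a) = arctan(-8/8) (quadrant-adjusted) = -45°


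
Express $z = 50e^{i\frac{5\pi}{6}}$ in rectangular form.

a = r cos θ = 50 * -sqrt(3)/2 = -25*sqrt(3)
b = r sin θ = 50 * 1/2 = 25
z = -25*sqrt(3) + 25i


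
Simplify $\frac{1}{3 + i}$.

Multiply numerator and denominator by conjugate (3 - i):
= (1)(3 - i) / (3^2 + 1^2)
= (3 - i) / 10
= 3/10 - (1/10)i


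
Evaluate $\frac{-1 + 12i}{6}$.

Divisor is real, so divide each part by 6:
= -1/6 + 2i


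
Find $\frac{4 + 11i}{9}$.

Divisor is real, so divide each part by 9:
= 4/9 + (11/9)i


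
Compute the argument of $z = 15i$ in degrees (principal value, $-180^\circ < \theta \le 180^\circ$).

a = 0 and b > 0, so z lies on the positive imaginary axis: θ = 90°


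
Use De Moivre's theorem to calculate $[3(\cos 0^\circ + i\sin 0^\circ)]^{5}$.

By De Moivre: z^n = r^n(cos(nθ) + i sin(nθ))
= 3^5(cos(5*0°) + i sin(5*0°))
= 243(cos 0° + i sin 0°)
= 243


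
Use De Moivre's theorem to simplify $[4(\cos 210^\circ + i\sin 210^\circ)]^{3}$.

By De Moivre: z^n = r^n(cos(nθ) + i sin(nθ))
= 4^3(cos(3*210°) + i sin(3*210°))
= 64(cos 270° + i sin 270°)
= -64i


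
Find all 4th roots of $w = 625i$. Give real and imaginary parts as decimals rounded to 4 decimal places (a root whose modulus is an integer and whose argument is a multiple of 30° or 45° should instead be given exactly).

|w| = 625, arg(w) = 90°
Root modulus = 625^(1/4) = 5
Root arguments: θ_k = (90° + 360°k)/4 for k = 0, 1, ..., 3
Compute each root as (root modulus)(cos θ_k + i sin θ_k) using full-precision intermediates, then round to 4 decimal places.
Roots: 4.6194 + 1.9134i, -1.9134 + 4.6194i, -4.6194 - 1.9134i, 1.9134 - 4.6194i


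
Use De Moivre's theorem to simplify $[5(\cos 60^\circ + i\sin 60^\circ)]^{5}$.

By De Moivre: z^n = r^n(cos(nθ) + i sin(nθ))
= 5^5(cos(5*60°) + i sin(5*60°))
= 3125(cos 300° + i sin 300°)
= 3125/2 - (3125*sqrt(3)/2)i


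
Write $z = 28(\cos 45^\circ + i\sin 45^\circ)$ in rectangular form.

a = r cos θ = 28 * sqrt(2)/2 = 14*sqrt(2)
b = r sin θ = 28 * sqrt(2)/2 = 14*sqrt(2)
z = 14*sqrt(2) + 14*sqrt(2)i


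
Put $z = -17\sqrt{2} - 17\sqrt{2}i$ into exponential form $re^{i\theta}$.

r = |z| = sqrt((-17*sqrt(2))^2 + (-17*sqrt(2))^2) = sqrt(578 + 578) = sqrt(1156) = 34
θ = arctan(b/a) = arctan(-24.0416/-24.0416) (quadrant-adjusted) = 225° = 5π/4
z = 34e^(i*5π/4)


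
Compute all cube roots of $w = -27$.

|w| = 27, arg(w) = 180°
Root modulus = 27^(1/3) = 3
Root arguments: θ_k = (180° + 360°k)/3 for k = 0, 1, ..., 2
Roots: 3/2 + (3*sqrt(3)/2)i, -3, 3/2 - (3*sqrt(3)/2)i


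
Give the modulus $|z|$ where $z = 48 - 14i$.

|z| = sqrt(a^2 + b^2) = sqrt(48^2 + (-14)^2) = sqrt(2500) = 50


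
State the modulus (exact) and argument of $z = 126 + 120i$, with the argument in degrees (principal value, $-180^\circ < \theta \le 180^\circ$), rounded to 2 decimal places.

|z| = sqrt(126^2 + 120^2) = 174
arg(z) = arctan(b/a) = arctan(120/126) (quadrant-adjusted) = 43.60°


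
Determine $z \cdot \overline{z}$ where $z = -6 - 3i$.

z * conjugate(z) = |z|^2 = a^2 + b^2
= (-6)^2 + (-3)^2 = 45


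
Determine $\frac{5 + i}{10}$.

Divisor is real, so divide each part by 10:
= 1/2 + (1/10)i


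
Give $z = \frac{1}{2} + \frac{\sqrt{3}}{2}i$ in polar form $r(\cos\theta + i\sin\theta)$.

r = |z| = sqrt(a^2 + b^2) = sqrt((1/2)^2 + (sqrt(3)/2)^2) = sqrt(1/4 + 3/4) = sqrt(1) = 1
θ = arctan(b/a) = arctan(0.866/0.5) (quadrant-adjusted) = 60°
z = 1(cos 60° + i sin 60°)


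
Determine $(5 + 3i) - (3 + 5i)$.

(5 - 3) + (3 - 5)i = 2 - 2i


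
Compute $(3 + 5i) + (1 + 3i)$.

(3 + 1) + (5 + 3)i = 4 + 8i


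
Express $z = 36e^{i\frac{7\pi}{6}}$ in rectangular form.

a = r cos θ = 36 * -sqrt(3)/2 = -18*sqrt(3)
b = r sin θ = 36 * -1/2 = -18
z = -18*sqrt(3) - 18i


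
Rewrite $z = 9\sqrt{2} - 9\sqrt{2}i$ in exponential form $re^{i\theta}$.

r = |z| = sqrt((9*sqrt(2))^2 + (-9*sqrt(2))^2) = sqrt(162 + 162) = sqrt(324) = 18
θ = arctan(b/a) = arctan(-12.7279/12.7279) (quadrant-adjusted) = -45° = -π/4
z = 18e^(-i*π/4)


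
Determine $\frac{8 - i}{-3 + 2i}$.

Multiply numerator and denominator by conjugate (-3 - 2i):
= (8 - i)(-3 - 2i) / ((-3)^2 + 2^2)
= (-26 - 13i) / 13
= -2 - i


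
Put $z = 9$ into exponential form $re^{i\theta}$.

r = |z| = sqrt((9)^2 + (0)^2) = sqrt(81 + 0) = sqrt(81) = 9
b = 0 and a > 0, so z lies on the positive real axis: θ = 0
z = 9e^(i*0) = 9


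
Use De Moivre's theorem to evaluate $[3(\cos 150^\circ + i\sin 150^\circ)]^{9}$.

By De Moivre: z^n = r^n(cos(nθ) + i sin(nθ))
= 3^9(cos(9*150°) + i sin(9*150°))
= 19683(cos 270° + i sin 270°)
= -19683i


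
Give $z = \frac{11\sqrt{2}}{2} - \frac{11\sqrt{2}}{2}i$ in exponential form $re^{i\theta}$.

r = |z| = sqrt((11*sqrt(2)/2)^2 + (-11*sqrt(2)/2)^2) = sqrt(121/2 + 121/2) = sqrt(121) = 11
θ = arctan(b/a) = arctan(-7.7782/7.7782) (quadrant-adjusted) = -45° = -π/4
z = 11e^(-i*π/4)


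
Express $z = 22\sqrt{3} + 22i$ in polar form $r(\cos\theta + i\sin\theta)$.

r = |z| = sqrt(a^2 + b^2) = sqrt((22*sqrt(3))^2 + (22)^2) = sqrt(1452 + 484) = sqrt(1936) = 44
θ = arctan(b/a) = arctan(22/38.1051) (quadrant-adjusted) = 30°
z = 44(cos 30° + i sin 30°)


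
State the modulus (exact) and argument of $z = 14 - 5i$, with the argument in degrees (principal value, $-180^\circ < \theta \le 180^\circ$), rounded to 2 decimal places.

|z| = sqrt(14^2 + (-5)^2) = sqrt(221)
arg(z) = arctan(b/a) = arctan(-5/14) (quadrant-adjusted) = -19.65°


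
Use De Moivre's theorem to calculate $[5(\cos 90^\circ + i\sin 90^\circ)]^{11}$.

By De Moivre: z^n = r^n(cos(nθ) + i sin(nθ))
= 5^11(cos(11*90°) + i sin(11*90°))
= 48828125(cos 270° + i sin 270°)
= -48828125i


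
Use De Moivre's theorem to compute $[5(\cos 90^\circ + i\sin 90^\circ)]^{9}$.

By De Moivre: z^n = r^n(cos(nθ) + i sin(nθ))
= 5^9(cos(9*90°) + i sin(9*90°))
= 1953125(cos 90° + i sin 90°)
= 1953125i


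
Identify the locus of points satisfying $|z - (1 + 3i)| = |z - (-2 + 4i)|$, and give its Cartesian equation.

|z - z1| = |z - z2| means z is equidistant from z1 and z2,
i.e. the perpendicular bisector of the segment from (1, 3) to (-2, 4) (midpoint (-1/2, 7/2)).
With z = x + yi, square both sides:
(x - 1)^2 + (y - 3)^2 = (x - (-2))^2 + (y - 4)^2
The x^2 and y^2 terms cancel: -6x + 2y = 20 - 10 = 10
Simplify: 3x - y = -5
Locus: Perpendicular bisector of the segment from (1, 3) to (-2, 4): the line 3x - y = -5


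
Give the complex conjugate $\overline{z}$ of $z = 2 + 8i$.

If z = a + bi, then conjugate(z) = a - bi
conjugate(2 + 8i) = 2 - 8i


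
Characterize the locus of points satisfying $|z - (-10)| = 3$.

|z - z0| = r describes a circle centered at z0 with radius r
Here z0 = -10 and r = 3
Locus: Circle centered at (-10, 0) with radius 3


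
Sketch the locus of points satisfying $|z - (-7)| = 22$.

|z - z0| = r describes a circle centered at z0 with radius r
Here z0 = -7 and r = 22
Locus: Circle centered at (-7, 0) with radius 22


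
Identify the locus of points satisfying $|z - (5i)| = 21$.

|z - z0| = r describes a circle centered at z0 with radius r
Here z0 = 5i and r = 21
Locus: Circle centered at (0, 5) with radius 21


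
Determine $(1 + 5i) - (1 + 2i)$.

(1 - 1) + (5 - 2)i = 3i


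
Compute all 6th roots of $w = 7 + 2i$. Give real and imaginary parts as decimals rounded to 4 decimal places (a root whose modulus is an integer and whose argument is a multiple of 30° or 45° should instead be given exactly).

|w| = sqrt(53) ≈ 7.280110, arg(w) ≈ 15.945396°
Root modulus = sqrt(53)^(1/6) ≈ 1.392162
Root arguments: θ_k = (arg(w) + 360°k)/6 for k = 0, 1, ..., 5
Compute each root as (root modulus)(cos θ_k + i sin θ_k) using full-precision intermediates, then round to 4 decimal places.
Roots: 1.3907 + 0.0645i, 0.6394 + 1.2366i, -0.7512 + 1.1721i, -1.3907 - 0.0645i, -0.6394 - 1.2366i, 0.7512 - 1.1721i


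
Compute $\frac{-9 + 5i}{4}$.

Divisor is real, so divide each part by 4:
= -9/4 + (5/4)i


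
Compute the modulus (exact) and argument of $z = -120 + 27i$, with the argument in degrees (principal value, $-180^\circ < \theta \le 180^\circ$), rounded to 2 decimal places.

|z| = sqrt((-120)^2 + 27^2) = 123
arg(z) = arctan(b/a) = arctan(27/-120) (quadrant-adjusted) = 167.32°


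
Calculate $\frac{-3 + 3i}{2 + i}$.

Multiply numerator and denominator by conjugate (2 - i):
= (-3 + 3i)(2 - i) / (2^2 + 1^2)
= (-3 + 9i) / 5
= -3/5 + (9/5)i


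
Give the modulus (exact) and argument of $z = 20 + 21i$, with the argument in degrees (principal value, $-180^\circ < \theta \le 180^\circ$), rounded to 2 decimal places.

|z| = sqrt(20^2 + 21^2) = 29
arg(z) = arctan(b/a) = arctan(21/20) (quadrant-adjusted) = 46.40°


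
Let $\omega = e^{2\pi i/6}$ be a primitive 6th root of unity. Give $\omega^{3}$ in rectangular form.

ω^3 = e^(2πi·3/6) = e^(i·1π)
= cos(1π) + i sin(1π)
= -1


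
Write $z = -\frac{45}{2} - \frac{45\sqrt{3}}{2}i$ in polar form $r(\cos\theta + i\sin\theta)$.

r = |z| = sqrt(a^2 + b^2) = sqrt((-45/2)^2 + (-45*sqrt(3)/2)^2) = sqrt(2025/4 + 6075/4) = sqrt(2025) = 45
θ = arctan(b/a) = arctan(-38.9711/-22.5) (quadrant-adjusted) = 240°
z = 45(cos 240° + i sin 240°)


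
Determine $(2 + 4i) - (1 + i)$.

(2 - 1) + (4 - 1)i = 1 + 3i


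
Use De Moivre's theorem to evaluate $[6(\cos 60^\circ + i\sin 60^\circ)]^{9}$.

By De Moivre: z^n = r^n(cos(nθ) + i sin(nθ))
= 6^9(cos(9*60°) + i sin(9*60°))
= 10077696(cos 180° + i sin 180°)
= -10077696


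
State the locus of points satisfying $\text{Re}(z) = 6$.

Re(z) = x where z = x + yi; the equation x = 6 is satisfied by all points with that x-coordinate
Locus: Vertical line x = 6


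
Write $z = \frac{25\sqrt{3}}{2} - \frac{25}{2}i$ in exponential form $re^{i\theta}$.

r = |z| = sqrt((25*sqrt(3)/2)^2 + (-25/2)^2) = sqrt(1875/4 + 625/4) = sqrt(625) = 25
θ = arctan(b/a) = arctan(-12.5/21.6506) (quadrant-adjusted) = -30° = -π/6
z = 25e^(-i*π/6)


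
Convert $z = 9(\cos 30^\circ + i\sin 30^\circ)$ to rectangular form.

a = r cos θ = 9 * sqrt(3)/2 = 9*sqrt(3)/2
b = r sin θ = 9 * 1/2 = 9/2
z = 9*sqrt(3)/2 + (9/2)i


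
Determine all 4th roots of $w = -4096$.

|w| = 4096, arg(w) = 180°
Root modulus = 4096^(1/4) = 8
Root arguments: θ_k = (180° + 360°k)/4 for k = 0, 1, ..., 3
Roots: 4*sqrt(2) + 4*sqrt(2)i, -4*sqrt(2) + 4*sqrt(2)i, -4*sqrt(2) - 4*sqrt(2)i, 4*sqrt(2) - 4*sqrt(2)i


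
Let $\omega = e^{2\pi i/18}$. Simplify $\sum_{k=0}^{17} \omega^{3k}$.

Let ζ = ω^3 = e^(2πi·3/18). Since 18 ∤ 3, ζ ≠ 1.
Sum = Σ_{k=0}^{17} ζ^k = (ζ^18 - 1)/(ζ - 1) = (ω^{3·18} - 1)/(ζ - 1) = (1 - 1)/(ζ - 1) = 0


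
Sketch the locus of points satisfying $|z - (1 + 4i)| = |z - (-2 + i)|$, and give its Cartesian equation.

|z - z1| = |z - z2| means z is equidistant from z1 and z2,
i.e. the perpendicular bisector of the segment from (1, 4) to (-2, 1) (midpoint (-1/2, 5/2)).
With z = x + yi, square both sides:
(x - 1)^2 + (y - 4)^2 = (x - (-2))^2 + (y - 1)^2
The x^2 and y^2 terms cancel: -6x + (-6)y = 5 - 17 = -12
Simplify: x + y = 2
Locus: Perpendicular bisector of the segment from (1, 4) to (-2, 1): the line x + y = 2


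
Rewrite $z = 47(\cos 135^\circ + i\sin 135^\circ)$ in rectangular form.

a = r cos θ = 47 * -sqrt(2)/2 = -47*sqrt(2)/2
b = r sin θ = 47 * sqrt(2)/2 = 47*sqrt(2)/2
z = -47*sqrt(2)/2 + (47*sqrt(2)/2)i
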